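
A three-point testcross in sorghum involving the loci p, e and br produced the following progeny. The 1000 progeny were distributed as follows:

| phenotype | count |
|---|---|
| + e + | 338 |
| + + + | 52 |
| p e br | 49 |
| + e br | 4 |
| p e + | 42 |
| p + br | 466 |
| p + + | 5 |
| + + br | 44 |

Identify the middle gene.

br

The two most frequent reciprocal classes, + e + and p + br, are the parental types, so the F1 was + e + / p + br.
The two rarest classes, + e br and p + +, are the double crossovers. Comparing them with the parentals, only the br allele has switched, so br is the middle locus and the order is e – br – p.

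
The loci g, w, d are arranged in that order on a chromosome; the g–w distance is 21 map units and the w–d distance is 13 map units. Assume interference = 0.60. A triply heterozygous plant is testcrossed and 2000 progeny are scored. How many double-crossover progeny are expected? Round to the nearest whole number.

22

Map distances give recombination frequencies of 0.210 and 0.130 for the two intervals.
With interference 0.60 (so coincidence = 0.40), expected double-crossover frequency = 0.210 × 0.130 × 0.40 = 0.01092.
Expected number = 0.01092 × 2000 = 21.84 ≈ 22.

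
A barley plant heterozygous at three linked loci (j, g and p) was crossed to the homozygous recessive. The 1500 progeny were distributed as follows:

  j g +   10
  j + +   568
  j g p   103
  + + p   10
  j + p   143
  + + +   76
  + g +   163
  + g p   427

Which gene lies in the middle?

g

The two most frequent reciprocal classes, + g p and j + +, are the parental types, so the F1 was + g p / j + +.
The two rarest classes, + + p and j g +, are the double crossovers. Comparing them with the parentals, only the g allele has switched, so g is the middle locus and the order is p – g – j.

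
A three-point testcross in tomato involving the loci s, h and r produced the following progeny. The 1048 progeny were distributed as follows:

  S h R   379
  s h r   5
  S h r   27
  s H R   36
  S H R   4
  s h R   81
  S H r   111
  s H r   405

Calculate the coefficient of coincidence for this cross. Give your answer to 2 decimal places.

The two most frequent reciprocal classes, s H r and S h R, are the parental types, so the F1 was s H r / S h R.
The two rarest classes, s h r and S H R, are the double crossovers. Comparing them with the parentals, only the h allele has switched, so h is the middle locus and the order is s – h – r.
s–h: (192 + 9)/1048 = 0.1918; h–r: (63 + 9)/1048 = 0.0687.
Expected DCO frequency = 0.1918 × 0.0687 ≈ 0.01318; observed = 9/1048 ≈ 0.00859.
Coefficient of coincidence = 0.00859/0.01318 ≈ 0.65.

0.65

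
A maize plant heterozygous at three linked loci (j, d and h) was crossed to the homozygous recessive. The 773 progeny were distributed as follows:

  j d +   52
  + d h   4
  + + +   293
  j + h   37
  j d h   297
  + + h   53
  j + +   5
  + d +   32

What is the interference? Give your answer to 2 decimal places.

0.22

The two most frequent reciprocal classes, j d h and + + +, are the parental types, so the F1 was j d h / + + +.
The two rarest classes, + d h and j + +, are the double crossovers. Comparing them with the parentals, only the j allele has switched, so j is the middle locus and the order is h – j – d.
h–j: (105 + 9)/773 = 0.1475; j–d: (69 + 9)/773 = 0.1009.
Expected DCO frequency = 0.1475 × 0.1009 ≈ 0.01488; observed = 9/773 ≈ 0.01164.
Coefficient of coincidence = 0.01164/0.01488 ≈ 0.78; interference = 1 − 0.78 = 0.22.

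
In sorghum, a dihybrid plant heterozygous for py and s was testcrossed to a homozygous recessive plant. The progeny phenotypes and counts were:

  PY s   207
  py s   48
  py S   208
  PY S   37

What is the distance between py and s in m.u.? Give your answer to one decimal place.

17.0 m.u.

The two most frequent classes, PY s (207) and py S (208), are the parental types, so the F1 was PY s / py S.
The recombinant classes are PY S and py s: 37 + 48 = 85.
Recombination frequency = 85/500 = 0.1700 ≈ 17.0%, i.e. 17.0 m.u.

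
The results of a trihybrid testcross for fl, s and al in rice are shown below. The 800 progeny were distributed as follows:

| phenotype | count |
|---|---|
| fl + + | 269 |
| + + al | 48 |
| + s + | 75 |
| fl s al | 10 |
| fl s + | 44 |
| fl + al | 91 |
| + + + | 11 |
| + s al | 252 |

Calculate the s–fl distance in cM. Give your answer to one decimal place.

14.1 cM

The two most frequent reciprocal classes, + s al and fl + +, are the parental types, so the F1 was + s al / fl + +.
The two rarest classes, fl s al and + + +, are the double crossovers. Comparing them with the parentals, only the fl allele has switched, so fl is the middle locus and the order is al – fl – s.
Crossovers in the fl–s interval produce the single-crossover classes + + al and fl s + (48 + 44 = 92) plus the double crossovers (21).
RF(fl–s) = (92 + 21) / 800 = 113/800 = 0.1412 → 14.1 cM.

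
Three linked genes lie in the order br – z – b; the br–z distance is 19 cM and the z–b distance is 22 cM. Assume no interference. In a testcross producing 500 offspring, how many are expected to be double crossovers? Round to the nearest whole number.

21

Map distances give recombination frequencies of 0.190 and 0.220 for the two intervals.
With no interference, expected double-crossover frequency = 0.190 × 0.220 = 0.04180.
Expected number = 0.04180 × 500 = 20.90 ≈ 21.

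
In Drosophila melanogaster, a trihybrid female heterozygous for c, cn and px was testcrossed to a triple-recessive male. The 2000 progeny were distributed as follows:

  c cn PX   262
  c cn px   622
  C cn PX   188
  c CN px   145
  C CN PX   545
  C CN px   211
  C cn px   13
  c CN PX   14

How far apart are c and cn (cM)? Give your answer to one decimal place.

18.0 cM

The two most frequent reciprocal classes, C CN PX and c cn px, are the parental types, so the F1 was C CN PX / c cn px.
The two rarest classes, c CN PX and C cn px, are the double crossovers. Comparing them with the parentals, only the c allele has switched, so c is the middle locus and the order is cn – c – px.
Crossovers in the cn–c interval produce the single-crossover classes C cn PX and c CN px (188 + 145 = 333) plus the double crossovers (27).
RF(cn–c) = (333 + 27) / 2000 = 360/2000 = 0.1800 → 18.0 cM.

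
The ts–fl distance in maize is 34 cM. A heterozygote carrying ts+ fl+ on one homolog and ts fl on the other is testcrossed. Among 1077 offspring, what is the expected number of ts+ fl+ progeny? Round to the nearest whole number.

A map distance of 34 cM corresponds to a recombination frequency of 0.340.
The F1 is ts+ fl+ / ts fl, so ts+ fl+ is a parental gamete class with expected frequency (1 − r)/2 = 0.660/2 = 0.3300.
Expected number = 0.3300 × 1077 = 355.41 ≈ 355.

355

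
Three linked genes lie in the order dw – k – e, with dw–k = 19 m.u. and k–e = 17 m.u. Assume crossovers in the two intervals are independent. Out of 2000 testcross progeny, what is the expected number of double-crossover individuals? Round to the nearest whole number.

65

Map distances give recombination frequencies of 0.190 and 0.170 for the two intervals.
With no interference, expected double-crossover frequency = 0.190 × 0.170 = 0.03230.
Expected number = 0.03230 × 2000 = 64.60 ≈ 65.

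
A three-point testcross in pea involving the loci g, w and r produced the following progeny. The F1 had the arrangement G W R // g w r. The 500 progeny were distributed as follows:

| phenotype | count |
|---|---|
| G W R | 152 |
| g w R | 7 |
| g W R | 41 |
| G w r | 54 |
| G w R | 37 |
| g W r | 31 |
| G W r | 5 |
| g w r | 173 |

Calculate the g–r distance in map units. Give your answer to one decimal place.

21.4 map units

The two rarest classes, G W r and g w R, are the double crossovers. Comparing them with the parentals, only the r allele has switched, so r is the middle locus and the order is w – r – g.
Crossovers in the r–g interval produce the single-crossover classes g W R and G w r (41 + 54 = 95) plus the double crossovers (12).
RF(r–g) = (95 + 12) / 500 = 107/500 = 0.2140 → 21.4 map units.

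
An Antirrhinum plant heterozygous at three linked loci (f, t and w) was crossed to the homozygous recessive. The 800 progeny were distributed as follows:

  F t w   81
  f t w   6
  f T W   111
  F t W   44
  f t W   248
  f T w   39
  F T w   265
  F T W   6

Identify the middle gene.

w

The two most frequent reciprocal classes, F T w and f t W, are the parental types, so the F1 was F T w / f t W.
The two rarest classes, F T W and f t w, are the double crossovers. Comparing them with the parentals, only the w allele has switched, so w is the middle locus and the order is f – w – t.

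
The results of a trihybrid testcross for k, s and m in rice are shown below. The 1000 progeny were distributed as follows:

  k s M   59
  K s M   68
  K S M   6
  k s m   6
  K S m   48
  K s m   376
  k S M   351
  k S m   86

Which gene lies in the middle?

k

The two most frequent reciprocal classes, K s m and k S M, are the parental types, so the F1 was K s m / k S M.
The two rarest classes, k s m and K S M, are the double crossovers. Comparing them with the parentals, only the k allele has switched, so k is the middle locus and the order is s – k – m.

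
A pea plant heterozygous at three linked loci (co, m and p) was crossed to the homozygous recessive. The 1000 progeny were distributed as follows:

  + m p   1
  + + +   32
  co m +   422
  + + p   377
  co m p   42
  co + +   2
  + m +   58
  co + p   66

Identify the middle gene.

The two most frequent reciprocal classes, + + p and co m +, are the parental types, so the F1 was + + p / co m +.
The two rarest classes, + m p and co + +, are the double crossovers. Comparing them with the parentals, only the m allele has switched, so m is the middle locus and the order is p – m – co.

m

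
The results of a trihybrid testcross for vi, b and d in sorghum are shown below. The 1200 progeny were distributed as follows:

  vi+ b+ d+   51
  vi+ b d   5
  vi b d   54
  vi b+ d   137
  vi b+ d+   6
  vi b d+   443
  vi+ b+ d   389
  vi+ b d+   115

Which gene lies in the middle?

The two most frequent reciprocal classes, vi+ b+ d and vi b d+, are the parental types, so the F1 was vi+ b+ d / vi b d+.
The two rarest classes, vi+ b d and vi b+ d+, are the double crossovers. Comparing them with the parentals, only the b allele has switched, so b is the middle locus and the order is vi – b – d.

b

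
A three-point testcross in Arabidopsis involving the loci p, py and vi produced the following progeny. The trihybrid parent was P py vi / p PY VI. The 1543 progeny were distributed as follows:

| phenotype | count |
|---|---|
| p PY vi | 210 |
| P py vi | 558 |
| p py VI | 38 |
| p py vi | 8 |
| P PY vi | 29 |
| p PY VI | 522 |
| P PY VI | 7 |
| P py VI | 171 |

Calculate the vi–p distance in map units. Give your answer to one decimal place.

The two rarest classes, p py vi and P PY VI, are the double crossovers. Comparing them with the parentals, only the p allele has switched, so p is the middle locus and the order is py – p – vi.
Crossovers in the p–vi interval produce the single-crossover classes P py VI and p PY vi (171 + 210 = 381) plus the double crossovers (15).
RF(p–vi) = (381 + 15) / 1543 = 396/1543 = 0.2566 → 25.7 map units.

25.7 map units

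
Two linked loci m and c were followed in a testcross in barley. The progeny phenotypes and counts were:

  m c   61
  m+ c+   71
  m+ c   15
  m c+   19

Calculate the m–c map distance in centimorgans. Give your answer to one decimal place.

The two most frequent classes, m+ c+ (71) and m c (61), are the parental types, so the F1 was m+ c+ / m c.
The recombinant classes are m+ c and m c+: 15 + 19 = 34.
Recombination frequency = 34/166 = 0.2048 ≈ 20.5%, i.e. 20.5 centimorgans.

20.5 centimorgans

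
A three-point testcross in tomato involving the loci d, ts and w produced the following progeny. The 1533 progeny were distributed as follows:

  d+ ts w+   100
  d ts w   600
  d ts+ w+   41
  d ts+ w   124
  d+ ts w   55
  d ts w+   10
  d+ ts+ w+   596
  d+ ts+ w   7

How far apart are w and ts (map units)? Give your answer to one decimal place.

15.7 map units

The two most frequent reciprocal classes, d+ ts+ w+ and d ts w, are the parental types, so the F1 was d+ ts+ w+ / d ts w.
The two rarest classes, d+ ts+ w and d ts w+, are the double crossovers. Comparing them with the parentals, only the w allele has switched, so w is the middle locus and the order is ts – w – d.
Crossovers in the ts–w interval produce the single-crossover classes d+ ts w+ and d ts+ w (100 + 124 = 224) plus the double crossovers (17).
RF(ts–w) = (224 + 17) / 1533 = 241/1533 = 0.1572 → 15.7 map units.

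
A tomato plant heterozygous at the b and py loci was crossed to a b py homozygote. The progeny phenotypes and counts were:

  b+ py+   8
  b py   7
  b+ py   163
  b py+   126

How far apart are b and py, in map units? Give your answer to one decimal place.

4.9 map units

The two most frequent classes, b+ py (163) and b py+ (126), are the parental types, so the F1 was b+ py / b py+.
The recombinant classes are b+ py+ and b py: 8 + 7 = 15.
Recombination frequency = 15/304 = 0.0493 ≈ 4.9%, i.e. 4.9 map units.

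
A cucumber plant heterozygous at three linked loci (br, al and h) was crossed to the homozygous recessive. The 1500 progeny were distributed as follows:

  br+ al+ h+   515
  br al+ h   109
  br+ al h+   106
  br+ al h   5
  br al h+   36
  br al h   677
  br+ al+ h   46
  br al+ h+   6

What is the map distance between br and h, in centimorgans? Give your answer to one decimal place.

The two most frequent reciprocal classes, br+ al+ h+ and br al h, are the parental types, so the F1 was br+ al+ h+ / br al h.
The two rarest classes, br al+ h+ and br+ al h, are the double crossovers. Comparing them with the parentals, only the br allele has switched, so br is the middle locus and the order is h – br – al.
Crossovers in the h–br interval produce the single-crossover classes br+ al+ h and br al h+ (46 + 36 = 82) plus the double crossovers (11).
RF(h–br) = (82 + 11) / 1500 = 93/1500 = 0.0620 → 6.2 centimorgans.

6.2 centimorgans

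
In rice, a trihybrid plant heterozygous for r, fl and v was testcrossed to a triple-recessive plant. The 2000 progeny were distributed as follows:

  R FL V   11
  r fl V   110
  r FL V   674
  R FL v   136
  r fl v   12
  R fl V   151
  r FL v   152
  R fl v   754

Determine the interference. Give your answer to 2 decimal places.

0.48

The two most frequent reciprocal classes, r FL V and R fl v, are the parental types, so the F1 was r FL V / R fl v.
The two rarest classes, R FL V and r fl v, are the double crossovers. Comparing them with the parentals, only the r allele has switched, so r is the middle locus and the order is fl – r – v.
fl–r: (246 + 23)/2000 = 0.1345; r–v: (303 + 23)/2000 = 0.1630.
Expected DCO frequency = 0.1345 × 0.1630 ≈ 0.02192; observed = 23/2000 ≈ 0.01150.
Coefficient of coincidence = 0.01150/0.02192 ≈ 0.52; interference = 1 − 0.52 = 0.48.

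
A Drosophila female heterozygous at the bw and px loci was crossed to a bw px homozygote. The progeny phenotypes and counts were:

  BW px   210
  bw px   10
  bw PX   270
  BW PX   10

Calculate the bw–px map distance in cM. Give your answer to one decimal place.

4.0 cM

The two most frequent classes, BW px (210) and bw PX (270), are the parental types, so the F1 was BW px / bw PX.
The recombinant classes are BW PX and bw px: 10 + 10 = 20.
Recombination frequency = 20/500 = 0.0400 ≈ 4.0%, i.e. 4.0 cM.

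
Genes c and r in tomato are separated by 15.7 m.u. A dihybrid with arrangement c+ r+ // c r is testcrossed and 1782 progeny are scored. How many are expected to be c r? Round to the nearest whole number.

A map distance of 15.7 m.u. corresponds to a recombination frequency of 0.157.
The F1 is c+ r+ / c r, so c r is a parental gamete class with expected frequency (1 − r)/2 = 0.843/2 = 0.4215.
Expected number = 0.4215 × 1782 = 751.11 ≈ 751.

751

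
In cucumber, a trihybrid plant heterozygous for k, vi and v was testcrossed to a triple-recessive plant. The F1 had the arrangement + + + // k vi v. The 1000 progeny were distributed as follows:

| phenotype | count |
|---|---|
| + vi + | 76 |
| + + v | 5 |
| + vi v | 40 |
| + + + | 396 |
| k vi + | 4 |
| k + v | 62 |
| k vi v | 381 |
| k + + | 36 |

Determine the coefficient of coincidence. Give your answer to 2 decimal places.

The two rarest classes, + + v and k vi +, are the double crossovers. Comparing them with the parentals, only the v allele has switched, so v is the middle locus and the order is k – v – vi.
k–v: (76 + 9)/1000 = 0.0850; v–vi: (138 + 9)/1000 = 0.1470.
Expected DCO frequency = 0.0850 × 0.1470 ≈ 0.01250; observed = 9/1000 ≈ 0.00900.
Coefficient of coincidence = 0.00900/0.01250 ≈ 0.72.

0.72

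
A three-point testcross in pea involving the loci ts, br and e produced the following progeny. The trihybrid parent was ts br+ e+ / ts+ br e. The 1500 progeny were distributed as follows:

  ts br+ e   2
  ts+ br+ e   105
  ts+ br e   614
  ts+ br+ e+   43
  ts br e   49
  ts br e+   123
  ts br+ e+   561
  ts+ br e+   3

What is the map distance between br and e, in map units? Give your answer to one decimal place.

15.5 map units

The two rarest classes, ts br+ e and ts+ br e+, are the double crossovers. Comparing them with the parentals, only the e allele has switched, so e is the middle locus and the order is ts – e – br.
Crossovers in the e–br interval produce the single-crossover classes ts br e+ and ts+ br+ e (123 + 105 = 228) plus the double crossovers (5).
RF(e–br) = (228 + 5) / 1500 = 233/1500 = 0.1553 → 15.5 map units.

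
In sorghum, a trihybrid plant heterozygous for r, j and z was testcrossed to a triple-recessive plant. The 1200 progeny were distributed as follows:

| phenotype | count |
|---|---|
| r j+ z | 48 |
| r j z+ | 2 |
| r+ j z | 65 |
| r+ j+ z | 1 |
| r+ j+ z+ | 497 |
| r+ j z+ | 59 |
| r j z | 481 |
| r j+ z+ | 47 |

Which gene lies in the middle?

z

The two most frequent reciprocal classes, r+ j+ z+ and r j z, are the parental types, so the F1 was r+ j+ z+ / r j z.
The two rarest classes, r+ j+ z and r j z+, are the double crossovers. Comparing them with the parentals, only the z allele has switched, so z is the middle locus and the order is j – z – r.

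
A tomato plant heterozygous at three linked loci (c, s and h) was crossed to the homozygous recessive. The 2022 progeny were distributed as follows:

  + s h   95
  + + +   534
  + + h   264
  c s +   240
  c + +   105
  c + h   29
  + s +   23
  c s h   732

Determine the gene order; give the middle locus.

s

The two most frequent reciprocal classes, c s h and + + +, are the parental types, so the F1 was c s h / + + +.
The two rarest classes, c + h and + s +, are the double crossovers. Comparing them with the parentals, only the s allele has switched, so s is the middle locus and the order is h – s – c.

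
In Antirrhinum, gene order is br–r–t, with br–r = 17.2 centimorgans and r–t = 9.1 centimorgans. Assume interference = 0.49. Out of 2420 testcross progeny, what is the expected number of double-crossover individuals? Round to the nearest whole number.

19

Map distances give recombination frequencies of 0.172 and 0.091 for the two intervals.
With interference 0.49 (so coincidence = 0.51), expected double-crossover frequency = 0.172 × 0.091 × 0.51 = 0.00798.
Expected number = 0.00798 × 2420 = 19.32 ≈ 19.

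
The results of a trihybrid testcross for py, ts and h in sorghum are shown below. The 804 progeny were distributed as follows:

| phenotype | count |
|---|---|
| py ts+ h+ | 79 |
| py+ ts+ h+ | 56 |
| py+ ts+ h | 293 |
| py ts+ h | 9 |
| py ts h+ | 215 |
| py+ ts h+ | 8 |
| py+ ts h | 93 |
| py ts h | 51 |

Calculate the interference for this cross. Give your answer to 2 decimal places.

The two most frequent reciprocal classes, py+ ts+ h and py ts h+, are the parental types, so the F1 was py+ ts+ h / py ts h+.
The two rarest classes, py ts+ h and py+ ts h+, are the double crossovers. Comparing them with the parentals, only the py allele has switched, so py is the middle locus and the order is h – py – ts.
h–py: (107 + 17)/804 = 0.1542; py–ts: (172 + 17)/804 = 0.2351.
Expected DCO frequency = 0.1542 × 0.2351 ≈ 0.03625; observed = 17/804 ≈ 0.02114.
Coefficient of coincidence = 0.02114/0.03625 ≈ 0.58; interference = 1 − 0.58 = 0.42.

0.42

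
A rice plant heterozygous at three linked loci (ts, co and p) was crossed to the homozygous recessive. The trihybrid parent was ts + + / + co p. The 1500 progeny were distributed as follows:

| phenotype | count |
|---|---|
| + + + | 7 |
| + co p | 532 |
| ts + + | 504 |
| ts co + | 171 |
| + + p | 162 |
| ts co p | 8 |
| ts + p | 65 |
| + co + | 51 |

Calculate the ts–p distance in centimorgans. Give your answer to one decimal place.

8.7 centimorgans

The two rarest classes, + + + and ts co p, are the double crossovers. Comparing them with the parentals, only the ts allele has switched, so ts is the middle locus and the order is p – ts – co.
Crossovers in the p–ts interval produce the single-crossover classes ts + p and + co + (65 + 51 = 116) plus the double crossovers (15).
RF(p–ts) = (116 + 15) / 1500 = 131/1500 = 0.0873 → 8.7 centimorgans.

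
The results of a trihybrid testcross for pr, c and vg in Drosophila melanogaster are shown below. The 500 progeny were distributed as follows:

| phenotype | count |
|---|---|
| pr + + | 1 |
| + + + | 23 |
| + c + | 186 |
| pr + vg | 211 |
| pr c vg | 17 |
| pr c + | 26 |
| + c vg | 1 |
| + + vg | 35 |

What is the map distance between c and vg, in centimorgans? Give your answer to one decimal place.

8.4 centimorgans

The two most frequent reciprocal classes, pr + vg and + c +, are the parental types, so the F1 was pr + vg / + c +.
The two rarest classes, pr + + and + c vg, are the double crossovers. Comparing them with the parentals, only the vg allele has switched, so vg is the middle locus and the order is pr – vg – c.
Crossovers in the vg–c interval produce the single-crossover classes pr c vg and + + + (17 + 23 = 40) plus the double crossovers (2).
RF(vg–c) = (40 + 2) / 500 = 42/500 = 0.0840 → 8.4 centimorgans.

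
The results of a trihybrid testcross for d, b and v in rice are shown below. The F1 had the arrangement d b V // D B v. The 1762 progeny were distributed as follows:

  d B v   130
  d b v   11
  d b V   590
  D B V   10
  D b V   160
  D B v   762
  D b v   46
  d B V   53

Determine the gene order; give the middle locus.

The two rarest classes, d b v and D B V, are the double crossovers. Comparing them with the parentals, only the v allele has switched, so v is the middle locus and the order is b – v – d.

v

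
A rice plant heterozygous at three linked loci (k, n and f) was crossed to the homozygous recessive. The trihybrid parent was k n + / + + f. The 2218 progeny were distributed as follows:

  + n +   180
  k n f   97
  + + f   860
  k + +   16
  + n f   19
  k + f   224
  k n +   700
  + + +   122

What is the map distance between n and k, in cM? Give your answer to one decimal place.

19.8 cM

The two rarest classes, k + + and + n f, are the double crossovers. Comparing them with the parentals, only the n allele has switched, so n is the middle locus and the order is k – n – f.
Crossovers in the k–n interval produce the single-crossover classes + n + and k + f (180 + 224 = 404) plus the double crossovers (35).
RF(k–n) = (404 + 35) / 2218 = 439/2218 = 0.1979 → 19.8 cM.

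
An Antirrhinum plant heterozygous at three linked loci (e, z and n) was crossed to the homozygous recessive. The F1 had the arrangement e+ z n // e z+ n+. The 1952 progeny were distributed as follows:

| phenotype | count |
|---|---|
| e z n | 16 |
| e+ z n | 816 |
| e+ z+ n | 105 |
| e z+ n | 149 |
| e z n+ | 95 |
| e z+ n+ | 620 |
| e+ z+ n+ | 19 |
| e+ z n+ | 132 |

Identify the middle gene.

The two rarest classes, e z n and e+ z+ n+, are the double crossovers. Comparing them with the parentals, only the e allele has switched, so e is the middle locus and the order is n – e – z.

e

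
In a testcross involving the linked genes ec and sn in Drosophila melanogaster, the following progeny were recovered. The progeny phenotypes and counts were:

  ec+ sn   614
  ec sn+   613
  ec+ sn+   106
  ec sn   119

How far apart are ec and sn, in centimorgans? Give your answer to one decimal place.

The two most frequent classes, ec+ sn (614) and ec sn+ (613), are the parental types, so the F1 was ec+ sn / ec sn+.
The recombinant classes are ec+ sn+ and ec sn: 106 + 119 = 225.
Recombination frequency = 225/1452 = 0.1550 ≈ 15.5%, i.e. 15.5 centimorgans.

15.5 centimorgans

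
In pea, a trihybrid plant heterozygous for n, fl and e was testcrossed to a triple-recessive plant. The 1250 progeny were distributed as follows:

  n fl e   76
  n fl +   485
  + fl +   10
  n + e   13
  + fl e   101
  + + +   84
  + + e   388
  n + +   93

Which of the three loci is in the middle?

n

The two most frequent reciprocal classes, n fl + and + + e, are the parental types, so the F1 was n fl + / + + e.
The two rarest classes, + fl + and n + e, are the double crossovers. Comparing them with the parentals, only the n allele has switched, so n is the middle locus and the order is fl – n – e.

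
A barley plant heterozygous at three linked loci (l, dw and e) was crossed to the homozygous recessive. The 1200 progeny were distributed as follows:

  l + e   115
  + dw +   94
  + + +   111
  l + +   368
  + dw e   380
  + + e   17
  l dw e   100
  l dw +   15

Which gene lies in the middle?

The two most frequent reciprocal classes, + dw e and l + +, are the parental types, so the F1 was + dw e / l + +.
The two rarest classes, + + e and l dw +, are the double crossovers. Comparing them with the parentals, only the dw allele has switched, so dw is the middle locus and the order is e – dw – l.

dw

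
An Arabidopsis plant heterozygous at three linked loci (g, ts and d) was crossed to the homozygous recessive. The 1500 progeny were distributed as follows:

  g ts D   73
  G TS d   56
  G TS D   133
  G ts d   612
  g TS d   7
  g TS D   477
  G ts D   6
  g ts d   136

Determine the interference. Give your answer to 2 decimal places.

0.51

The two most frequent reciprocal classes, G ts d and g TS D, are the parental types, so the F1 was G ts d / g TS D.
The two rarest classes, G ts D and g TS d, are the double crossovers. Comparing them with the parentals, only the d allele has switched, so d is the middle locus and the order is g – d – ts.
g–d: (269 + 13)/1500 = 0.1880; d–ts: (129 + 13)/1500 = 0.0947.
Expected DCO frequency = 0.1880 × 0.0947 ≈ 0.01780; observed = 13/1500 ≈ 0.00867.
Coefficient of coincidence = 0.00867/0.01780 ≈ 0.49; interference = 1 − 0.49 = 0.51.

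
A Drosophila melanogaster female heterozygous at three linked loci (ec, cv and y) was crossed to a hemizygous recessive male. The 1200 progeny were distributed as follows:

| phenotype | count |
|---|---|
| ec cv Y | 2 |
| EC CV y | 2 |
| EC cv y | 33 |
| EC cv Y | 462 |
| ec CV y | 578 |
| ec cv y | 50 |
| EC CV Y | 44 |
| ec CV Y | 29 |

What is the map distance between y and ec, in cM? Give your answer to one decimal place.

5.5 cM

The two most frequent reciprocal classes, ec CV y and EC cv Y, are the parental types, so the F1 was ec CV y / EC cv Y.
The two rarest classes, EC CV y and ec cv Y, are the double crossovers. Comparing them with the parentals, only the ec allele has switched, so ec is the middle locus and the order is y – ec – cv.
Crossovers in the y–ec interval produce the single-crossover classes ec CV Y and EC cv y (29 + 33 = 62) plus the double crossovers (4).
RF(y–ec) = (62 + 4) / 1200 = 66/1200 = 0.0550 → 5.5 cM.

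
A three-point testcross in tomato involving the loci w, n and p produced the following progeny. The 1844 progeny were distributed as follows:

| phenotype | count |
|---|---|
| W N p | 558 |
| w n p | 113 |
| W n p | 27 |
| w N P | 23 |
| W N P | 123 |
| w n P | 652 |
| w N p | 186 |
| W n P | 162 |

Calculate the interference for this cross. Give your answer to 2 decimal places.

The two most frequent reciprocal classes, W N p and w n P, are the parental types, so the F1 was W N p / w n P.
The two rarest classes, W n p and w N P, are the double crossovers. Comparing them with the parentals, only the n allele has switched, so n is the middle locus and the order is p – n – w.
p–n: (236 + 50)/1844 = 0.1551; n–w: (348 + 50)/1844 = 0.2158.
Expected DCO frequency = 0.1551 × 0.2158 ≈ 0.03347; observed = 50/1844 ≈ 0.02711.
Coefficient of coincidence = 0.02711/0.03347 ≈ 0.81; interference = 1 − 0.81 = 0.19.

0.19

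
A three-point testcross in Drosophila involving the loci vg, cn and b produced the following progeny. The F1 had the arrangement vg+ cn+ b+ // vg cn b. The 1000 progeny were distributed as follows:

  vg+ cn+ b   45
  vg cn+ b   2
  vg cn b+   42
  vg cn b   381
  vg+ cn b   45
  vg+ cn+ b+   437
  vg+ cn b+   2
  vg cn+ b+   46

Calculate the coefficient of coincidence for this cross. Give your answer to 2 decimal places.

The two rarest classes, vg+ cn b+ and vg cn+ b, are the double crossovers. Comparing them with the parentals, only the cn allele has switched, so cn is the middle locus and the order is vg – cn – b.
vg–cn: (91 + 4)/1000 = 0.0950; cn–b: (87 + 4)/1000 = 0.0910.
Expected DCO frequency = 0.0950 × 0.0910 ≈ 0.00864; observed = 4/1000 ≈ 0.00400.
Coefficient of coincidence = 0.00400/0.00864 ≈ 0.46.

0.46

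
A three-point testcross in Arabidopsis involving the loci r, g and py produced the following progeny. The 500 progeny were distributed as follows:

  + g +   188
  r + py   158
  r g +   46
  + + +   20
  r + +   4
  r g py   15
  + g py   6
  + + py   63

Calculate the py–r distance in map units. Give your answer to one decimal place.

23.8 map units

The two most frequent reciprocal classes, + g + and r + py, are the parental types, so the F1 was + g + / r + py.
The two rarest classes, + g py and r + +, are the double crossovers. Comparing them with the parentals, only the py allele has switched, so py is the middle locus and the order is r – py – g.
Crossovers in the r–py interval produce the single-crossover classes r g + and + + py (46 + 63 = 109) plus the double crossovers (10).
RF(r–py) = (109 + 10) / 500 = 119/500 = 0.2380 → 23.8 map units.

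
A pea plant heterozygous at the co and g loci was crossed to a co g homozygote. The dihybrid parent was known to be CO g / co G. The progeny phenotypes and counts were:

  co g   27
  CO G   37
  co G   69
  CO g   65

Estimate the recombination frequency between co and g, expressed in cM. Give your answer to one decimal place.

The recombinant classes are CO G and co g: 37 + 27 = 64.
Recombination frequency = 64/198 = 0.3232 ≈ 32.3%, i.e. 32.3 cM.

32.3 cM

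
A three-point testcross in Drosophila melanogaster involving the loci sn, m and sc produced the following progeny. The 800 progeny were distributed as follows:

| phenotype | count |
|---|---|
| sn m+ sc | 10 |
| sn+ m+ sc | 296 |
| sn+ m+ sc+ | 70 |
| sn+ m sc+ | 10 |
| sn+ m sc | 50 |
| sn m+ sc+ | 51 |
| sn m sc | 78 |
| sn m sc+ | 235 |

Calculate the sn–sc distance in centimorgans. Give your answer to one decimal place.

21.0 centimorgans

The two most frequent reciprocal classes, sn m sc+ and sn+ m+ sc, are the parental types, so the F1 was sn m sc+ / sn+ m+ sc.
The two rarest classes, sn+ m sc+ and sn m+ sc, are the double crossovers. Comparing them with the parentals, only the sn allele has switched, so sn is the middle locus and the order is sc – sn – m.
Crossovers in the sc–sn interval produce the single-crossover classes sn m sc and sn+ m+ sc+ (78 + 70 = 148) plus the double crossovers (20).
RF(sc–sn) = (148 + 20) / 800 = 168/800 = 0.2100 → 21.0 centimorgans.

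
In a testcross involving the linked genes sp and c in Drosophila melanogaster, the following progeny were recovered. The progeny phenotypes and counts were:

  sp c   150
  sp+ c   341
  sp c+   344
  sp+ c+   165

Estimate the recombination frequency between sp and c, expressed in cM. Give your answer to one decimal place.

The two most frequent classes, sp+ c (341) and sp c+ (344), are the parental types, so the F1 was sp+ c / sp c+.
The recombinant classes are sp+ c+ and sp c: 165 + 150 = 315.
Recombination frequency = 315/1000 = 0.3150 ≈ 31.5%, i.e. 31.5 cM.

31.5 cM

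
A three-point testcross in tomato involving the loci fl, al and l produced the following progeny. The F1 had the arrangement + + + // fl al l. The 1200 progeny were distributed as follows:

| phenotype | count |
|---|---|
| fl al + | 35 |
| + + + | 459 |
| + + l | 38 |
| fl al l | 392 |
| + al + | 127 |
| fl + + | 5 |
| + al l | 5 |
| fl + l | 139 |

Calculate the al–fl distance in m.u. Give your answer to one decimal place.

The two rarest classes, fl + + and + al l, are the double crossovers. Comparing them with the parentals, only the fl allele has switched, so fl is the middle locus and the order is l – fl – al.
Crossovers in the fl–al interval produce the single-crossover classes + al + and fl + l (127 + 139 = 266) plus the double crossovers (10).
RF(fl–al) = (266 + 10) / 1200 = 276/1200 = 0.2300 → 23.0 m.u.

23.0 m.u.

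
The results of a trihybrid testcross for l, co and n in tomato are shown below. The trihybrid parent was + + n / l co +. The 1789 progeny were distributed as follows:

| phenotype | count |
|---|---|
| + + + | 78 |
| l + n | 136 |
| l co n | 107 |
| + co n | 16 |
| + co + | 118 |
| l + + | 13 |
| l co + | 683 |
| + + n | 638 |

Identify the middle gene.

co

The two rarest classes, + co n and l + +, are the double crossovers. Comparing them with the parentals, only the co allele has switched, so co is the middle locus and the order is l – co – n.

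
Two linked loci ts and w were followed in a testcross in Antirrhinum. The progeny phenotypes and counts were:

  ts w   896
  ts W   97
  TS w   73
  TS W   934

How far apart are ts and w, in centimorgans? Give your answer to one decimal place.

8.5 centimorgans

The two most frequent classes, TS W (934) and ts w (896), are the parental types, so the F1 was TS W / ts w.
The recombinant classes are TS w and ts W: 73 + 97 = 170.
Recombination frequency = 170/2000 = 0.0850 ≈ 8.5%, i.e. 8.5 centimorgans.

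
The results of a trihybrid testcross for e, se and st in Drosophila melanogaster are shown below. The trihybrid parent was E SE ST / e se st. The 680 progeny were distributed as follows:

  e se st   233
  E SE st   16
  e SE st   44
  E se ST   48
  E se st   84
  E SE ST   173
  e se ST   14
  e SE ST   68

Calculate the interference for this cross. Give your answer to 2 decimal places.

0.08

The two rarest classes, E SE st and e se ST, are the double crossovers. Comparing them with the parentals, only the st allele has switched, so st is the middle locus and the order is se – st – e.
se–st: (92 + 30)/680 = 0.1794; st–e: (152 + 30)/680 = 0.2676.
Expected DCO frequency = 0.1794 × 0.2676 ≈ 0.04801; observed = 30/680 ≈ 0.04412.
Coefficient of coincidence = 0.04412/0.04801 ≈ 0.92; interference = 1 − 0.92 = 0.08.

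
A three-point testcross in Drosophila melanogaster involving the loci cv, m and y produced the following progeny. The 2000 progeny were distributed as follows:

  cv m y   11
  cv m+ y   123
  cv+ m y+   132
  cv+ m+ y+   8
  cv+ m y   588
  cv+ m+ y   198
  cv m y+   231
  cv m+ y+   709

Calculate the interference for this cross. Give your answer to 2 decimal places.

0.69

The two most frequent reciprocal classes, cv+ m y and cv m+ y+, are the parental types, so the F1 was cv+ m y / cv m+ y+.
The two rarest classes, cv m y and cv+ m+ y+, are the double crossovers. Comparing them with the parentals, only the cv allele has switched, so cv is the middle locus and the order is m – cv – y.
m–cv: (429 + 19)/2000 = 0.2240; cv–y: (255 + 19)/2000 = 0.1370.
Expected DCO frequency = 0.2240 × 0.1370 ≈ 0.03069; observed = 19/2000 ≈ 0.00950.
Coefficient of coincidence = 0.00950/0.03069 ≈ 0.31; interference = 1 − 0.31 = 0.69.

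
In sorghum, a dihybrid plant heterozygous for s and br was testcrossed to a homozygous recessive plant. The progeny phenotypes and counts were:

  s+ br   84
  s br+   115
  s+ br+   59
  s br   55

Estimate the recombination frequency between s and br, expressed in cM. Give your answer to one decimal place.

The two most frequent classes, s+ br (84) and s br+ (115), are the parental types, so the F1 was s+ br / s br+.
The recombinant classes are s+ br+ and s br: 59 + 55 = 114.
Recombination frequency = 114/313 = 0.3642 ≈ 36.4%, i.e. 36.4 cM.

36.4 cM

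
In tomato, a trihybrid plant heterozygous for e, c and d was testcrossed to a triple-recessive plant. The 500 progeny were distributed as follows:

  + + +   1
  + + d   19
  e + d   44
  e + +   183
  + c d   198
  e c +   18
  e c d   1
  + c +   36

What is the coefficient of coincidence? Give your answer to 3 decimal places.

The two most frequent reciprocal classes, e + + and + c d, are the parental types, so the F1 was e + + / + c d.
The two rarest classes, + + + and e c d, are the double crossovers. Comparing them with the parentals, only the e allele has switched, so e is the middle locus and the order is c – e – d.
c–e: (37 + 2)/500 = 0.0780; e–d: (80 + 2)/500 = 0.1640.
Expected DCO frequency = 0.0780 × 0.1640 ≈ 0.01279; observed = 2/500 ≈ 0.00400.
Coefficient of coincidence = 0.00400/0.01279 ≈ 0.313.

0.313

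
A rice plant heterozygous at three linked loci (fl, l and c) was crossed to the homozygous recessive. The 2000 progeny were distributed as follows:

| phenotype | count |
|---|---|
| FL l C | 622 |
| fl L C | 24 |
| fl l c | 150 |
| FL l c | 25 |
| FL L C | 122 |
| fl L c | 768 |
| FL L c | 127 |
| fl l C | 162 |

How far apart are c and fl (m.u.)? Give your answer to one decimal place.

The two most frequent reciprocal classes, fl L c and FL l C, are the parental types, so the F1 was fl L c / FL l C.
The two rarest classes, fl L C and FL l c, are the double crossovers. Comparing them with the parentals, only the c allele has switched, so c is the middle locus and the order is l – c – fl.
Crossovers in the c–fl interval produce the single-crossover classes FL L c and fl l C (127 + 162 = 289) plus the double crossovers (49).
RF(c–fl) = (289 + 49) / 2000 = 338/2000 = 0.1690 → 16.9 m.u.

16.9 m.u.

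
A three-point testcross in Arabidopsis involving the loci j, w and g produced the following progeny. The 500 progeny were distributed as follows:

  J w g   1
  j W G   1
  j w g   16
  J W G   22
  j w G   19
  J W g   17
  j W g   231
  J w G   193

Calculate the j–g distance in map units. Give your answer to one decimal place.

7.6 map units

The two most frequent reciprocal classes, J w G and j W g, are the parental types, so the F1 was J w G / j W g.
The two rarest classes, J w g and j W G, are the double crossovers. Comparing them with the parentals, only the g allele has switched, so g is the middle locus and the order is w – g – j.
Crossovers in the g–j interval produce the single-crossover classes j w G and J W g (19 + 17 = 36) plus the double crossovers (2).
RF(g–j) = (36 + 2) / 500 = 38/500 = 0.0760 → 7.6 map units.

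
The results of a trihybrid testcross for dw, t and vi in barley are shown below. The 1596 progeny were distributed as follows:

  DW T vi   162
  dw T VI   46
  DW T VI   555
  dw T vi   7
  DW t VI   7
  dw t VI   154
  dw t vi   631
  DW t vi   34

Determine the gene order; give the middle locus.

t

The two most frequent reciprocal classes, dw t vi and DW T VI, are the parental types, so the F1 was dw t vi / DW T VI.
The two rarest classes, dw T vi and DW t VI, are the double crossovers. Comparing them with the parentals, only the t allele has switched, so t is the middle locus and the order is dw – t – vi.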